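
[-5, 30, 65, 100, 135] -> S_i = -5 + 35*i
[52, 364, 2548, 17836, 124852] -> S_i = 52*7^i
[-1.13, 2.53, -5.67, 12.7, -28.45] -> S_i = -1.13*(-2.24)^i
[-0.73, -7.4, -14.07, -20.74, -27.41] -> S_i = -0.73 + -6.67*i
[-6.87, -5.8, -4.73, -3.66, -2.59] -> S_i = -6.87 + 1.07*i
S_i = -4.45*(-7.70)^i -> [-4.45, 34.26, -263.84, 2031.57, -15643.1]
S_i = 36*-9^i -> [36, -324, 2916, -26244, 236196]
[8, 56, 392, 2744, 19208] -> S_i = 8*7^i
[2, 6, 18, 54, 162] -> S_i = 2*3^i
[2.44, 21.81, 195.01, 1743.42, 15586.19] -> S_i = 2.44*8.94^i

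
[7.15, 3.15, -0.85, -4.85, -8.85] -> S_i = 7.15 + -4.00*i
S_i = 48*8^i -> [48, 384, 3072, 24576, 196608]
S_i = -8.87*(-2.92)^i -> [-8.87, 25.9, -75.63, 220.84, -644.84]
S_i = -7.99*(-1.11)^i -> [-7.99, 8.87, -9.84, 10.93, -12.13]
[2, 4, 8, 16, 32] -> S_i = 2*2^i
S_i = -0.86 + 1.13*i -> [-0.86, 0.27, 1.4, 2.53, 3.66]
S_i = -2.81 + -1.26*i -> [-2.81, -4.07, -5.33, -6.59, -7.85]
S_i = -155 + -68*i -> [-155, -223, -291, -359, -427]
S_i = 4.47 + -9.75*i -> [4.47, -5.28, -15.03, -24.78, -34.53]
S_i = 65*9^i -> [65, 585, 5265, 47385, 426465]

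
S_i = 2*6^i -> [2, 12, 72, 432, 2592]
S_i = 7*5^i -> [7, 35, 175, 875, 4375]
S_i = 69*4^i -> [69, 276, 1104, 4416, 17664]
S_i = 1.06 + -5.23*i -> [1.06, -4.17, -9.4, -14.63, -19.86]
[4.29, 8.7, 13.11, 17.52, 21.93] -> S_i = 4.29 + 4.41*i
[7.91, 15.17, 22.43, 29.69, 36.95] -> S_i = 7.91 + 7.26*i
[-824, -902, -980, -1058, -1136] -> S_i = -824 + -78*i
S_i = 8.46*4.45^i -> [8.46, 37.65, 167.53, 745.5, 3317.5]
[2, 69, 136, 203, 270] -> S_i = 2 + 67*i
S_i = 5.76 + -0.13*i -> [5.76, 5.63, 5.5, 5.37, 5.24]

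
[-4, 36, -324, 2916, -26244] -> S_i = -4*-9^i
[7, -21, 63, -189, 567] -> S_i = 7*-3^i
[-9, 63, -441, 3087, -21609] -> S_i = -9*-7^i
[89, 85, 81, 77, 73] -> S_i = 89 + -4*i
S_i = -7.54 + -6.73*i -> [-7.54, -14.27, -21.0, -27.73, -34.46]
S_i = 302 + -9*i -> [302, 293, 284, 275, 266]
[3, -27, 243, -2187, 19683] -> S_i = 3*-9^i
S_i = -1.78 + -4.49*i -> [-1.78, -6.27, -10.76, -15.25, -19.74]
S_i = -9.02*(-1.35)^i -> [-9.02, 12.18, -16.44, 22.19, -29.96]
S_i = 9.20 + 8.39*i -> [9.2, 17.59, 25.98, 34.37, 42.76]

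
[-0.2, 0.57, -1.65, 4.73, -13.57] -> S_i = -0.20*(-2.87)^i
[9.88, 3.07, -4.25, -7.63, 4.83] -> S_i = Random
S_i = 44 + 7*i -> [44, 51, 58, 65, 72]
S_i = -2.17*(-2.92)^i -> [-2.17, 6.34, -18.5, 54.03, -157.76]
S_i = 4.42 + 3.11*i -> [4.42, 7.53, 10.64, 13.75, 16.86]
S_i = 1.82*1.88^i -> [1.82, 3.42, 6.43, 12.09, 22.74]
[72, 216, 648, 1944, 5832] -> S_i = 72*3^i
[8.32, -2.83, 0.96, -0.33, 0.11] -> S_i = 8.32*(-0.34)^i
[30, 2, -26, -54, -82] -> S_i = 30 + -28*i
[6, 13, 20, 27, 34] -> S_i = 6 + 7*i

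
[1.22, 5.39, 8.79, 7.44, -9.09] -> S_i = Random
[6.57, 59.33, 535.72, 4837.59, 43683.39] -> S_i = 6.57*9.03^i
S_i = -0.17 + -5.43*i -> [-0.17, -5.6, -11.03, -16.46, -21.89]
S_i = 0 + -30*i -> [0, -30, -60, -90, -120]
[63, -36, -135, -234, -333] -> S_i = 63 + -99*i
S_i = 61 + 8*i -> [61, 69, 77, 85, 93]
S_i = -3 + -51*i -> [-3, -54, -105, -156, -207]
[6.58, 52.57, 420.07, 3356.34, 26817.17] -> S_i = 6.58*7.99^i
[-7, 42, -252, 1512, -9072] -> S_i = -7*-6^i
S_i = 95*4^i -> [95, 380, 1520, 6080, 24320]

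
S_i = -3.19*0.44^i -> [-3.19, -1.4, -0.62, -0.27, -0.12]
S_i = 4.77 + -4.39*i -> [4.77, 0.38, -4.01, -8.4, -12.79]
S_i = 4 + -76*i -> [4, -72, -148, -224, -300]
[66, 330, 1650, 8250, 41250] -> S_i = 66*5^i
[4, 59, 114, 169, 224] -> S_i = 4 + 55*i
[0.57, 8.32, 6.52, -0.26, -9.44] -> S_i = Random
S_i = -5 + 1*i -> [-5, -4, -3, -2, -1]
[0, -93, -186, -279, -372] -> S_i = 0 + -93*i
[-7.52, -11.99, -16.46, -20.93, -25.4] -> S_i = -7.52 + -4.47*i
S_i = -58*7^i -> [-58, -406, -2842, -19894, -139258]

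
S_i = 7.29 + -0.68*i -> [7.29, 6.61, 5.93, 5.25, 4.57]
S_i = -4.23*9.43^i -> [-4.23, -39.89, -376.15, -3547.12, -33449.31]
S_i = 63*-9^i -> [63, -567, 5103, -45927, 413343]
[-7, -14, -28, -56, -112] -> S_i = -7*2^i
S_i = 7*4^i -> [7, 28, 112, 448, 1792]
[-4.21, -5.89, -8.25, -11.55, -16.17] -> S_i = -4.21*1.40^i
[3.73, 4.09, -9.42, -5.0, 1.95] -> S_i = Random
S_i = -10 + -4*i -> [-10, -14, -18, -22, -26]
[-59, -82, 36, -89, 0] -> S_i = Random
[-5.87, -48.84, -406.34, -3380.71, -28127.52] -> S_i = -5.87*8.32^i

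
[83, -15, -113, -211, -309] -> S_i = 83 + -98*i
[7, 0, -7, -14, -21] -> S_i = 7 + -7*i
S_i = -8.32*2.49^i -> [-8.32, -20.72, -51.58, -128.45, -319.83]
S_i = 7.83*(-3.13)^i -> [7.83, -24.51, 76.71, -240.1, 751.52]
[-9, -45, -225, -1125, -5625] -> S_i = -9*5^i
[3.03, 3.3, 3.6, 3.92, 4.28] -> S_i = 3.03*1.09^i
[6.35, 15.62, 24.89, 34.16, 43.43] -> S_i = 6.35 + 9.27*i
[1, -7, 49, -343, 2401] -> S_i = 1*-7^i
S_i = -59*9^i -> [-59, -531, -4779, -43011, -387099]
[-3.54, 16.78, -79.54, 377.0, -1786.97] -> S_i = -3.54*(-4.74)^i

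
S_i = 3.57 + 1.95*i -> [3.57, 5.52, 7.47, 9.42, 11.37]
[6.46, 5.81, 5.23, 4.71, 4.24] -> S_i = 6.46*0.90^i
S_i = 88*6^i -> [88, 528, 3168, 19008, 114048]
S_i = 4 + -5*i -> [4, -1, -6, -11, -16]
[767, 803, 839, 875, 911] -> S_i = 767 + 36*i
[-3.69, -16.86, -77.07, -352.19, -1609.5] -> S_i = -3.69*4.57^i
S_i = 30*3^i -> [30, 90, 270, 810, 2430]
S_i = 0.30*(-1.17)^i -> [0.3, -0.35, 0.41, -0.48, 0.56]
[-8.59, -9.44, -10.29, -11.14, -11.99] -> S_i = -8.59 + -0.85*i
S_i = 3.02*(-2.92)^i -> [3.02, -8.82, 25.75, -75.19, 219.55]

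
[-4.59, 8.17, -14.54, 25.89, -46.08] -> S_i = -4.59*(-1.78)^i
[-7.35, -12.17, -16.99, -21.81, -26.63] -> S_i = -7.35 + -4.82*i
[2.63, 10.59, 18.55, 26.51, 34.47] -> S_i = 2.63 + 7.96*i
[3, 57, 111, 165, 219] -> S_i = 3 + 54*i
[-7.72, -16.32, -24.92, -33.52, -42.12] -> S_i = -7.72 + -8.60*i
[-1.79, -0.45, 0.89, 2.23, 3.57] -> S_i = -1.79 + 1.34*i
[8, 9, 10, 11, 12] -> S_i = 8 + 1*i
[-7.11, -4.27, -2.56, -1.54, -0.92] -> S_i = -7.11*0.60^i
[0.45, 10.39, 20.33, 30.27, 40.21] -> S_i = 0.45 + 9.94*i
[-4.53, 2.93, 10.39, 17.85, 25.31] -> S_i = -4.53 + 7.46*i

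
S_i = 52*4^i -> [52, 208, 832, 3328, 13312]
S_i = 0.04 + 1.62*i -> [0.04, 1.66, 3.28, 4.9, 6.52]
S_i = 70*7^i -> [70, 490, 3430, 24010, 168070]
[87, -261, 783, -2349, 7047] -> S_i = 87*-3^i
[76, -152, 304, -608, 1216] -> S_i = 76*-2^i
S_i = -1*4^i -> [-1, -4, -16, -64, -256]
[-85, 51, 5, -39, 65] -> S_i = Random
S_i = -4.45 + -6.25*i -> [-4.45, -10.7, -16.95, -23.2, -29.45]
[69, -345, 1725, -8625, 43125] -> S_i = 69*-5^i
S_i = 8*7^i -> [8, 56, 392, 2744, 19208]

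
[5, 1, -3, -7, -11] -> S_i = 5 + -4*i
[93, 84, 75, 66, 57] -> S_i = 93 + -9*i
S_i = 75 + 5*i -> [75, 80, 85, 90, 95]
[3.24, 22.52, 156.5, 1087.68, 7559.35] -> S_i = 3.24*6.95^i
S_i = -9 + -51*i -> [-9, -60, -111, -162, -213]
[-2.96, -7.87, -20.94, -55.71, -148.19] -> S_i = -2.96*2.66^i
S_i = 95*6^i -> [95, 570, 3420, 20520, 123120]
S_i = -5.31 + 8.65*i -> [-5.31, 3.34, 11.99, 20.64, 29.29]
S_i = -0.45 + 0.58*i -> [-0.45, 0.13, 0.71, 1.29, 1.87]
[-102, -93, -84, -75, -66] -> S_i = -102 + 9*i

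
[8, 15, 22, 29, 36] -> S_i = 8 + 7*i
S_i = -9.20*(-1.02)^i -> [-9.2, 9.38, -9.57, 9.76, -9.96]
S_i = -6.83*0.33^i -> [-6.83, -2.25, -0.74, -0.25, -0.08]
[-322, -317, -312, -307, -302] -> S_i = -322 + 5*i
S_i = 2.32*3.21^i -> [2.32, 7.45, 23.91, 76.74, 246.32]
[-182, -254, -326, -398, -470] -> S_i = -182 + -72*i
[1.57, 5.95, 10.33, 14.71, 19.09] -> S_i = 1.57 + 4.38*i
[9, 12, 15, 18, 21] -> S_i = 9 + 3*i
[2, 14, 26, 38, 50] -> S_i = 2 + 12*i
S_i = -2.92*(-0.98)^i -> [-2.92, 2.86, -2.8, 2.75, -2.69]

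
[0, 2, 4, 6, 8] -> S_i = 0 + 2*i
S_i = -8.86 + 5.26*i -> [-8.86, -3.6, 1.66, 6.92, 12.18]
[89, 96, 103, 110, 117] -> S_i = 89 + 7*i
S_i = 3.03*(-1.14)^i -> [3.03, -3.45, 3.94, -4.49, 5.12]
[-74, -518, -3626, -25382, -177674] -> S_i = -74*7^i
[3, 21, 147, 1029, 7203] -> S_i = 3*7^i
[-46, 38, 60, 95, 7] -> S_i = Random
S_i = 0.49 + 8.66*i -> [0.49, 9.15, 17.81, 26.47, 35.13]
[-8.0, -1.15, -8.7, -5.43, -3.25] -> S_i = Random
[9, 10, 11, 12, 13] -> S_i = 9 + 1*i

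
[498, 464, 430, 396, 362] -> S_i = 498 + -34*i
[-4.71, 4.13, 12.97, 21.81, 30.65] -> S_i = -4.71 + 8.84*i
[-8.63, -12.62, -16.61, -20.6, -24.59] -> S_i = -8.63 + -3.99*i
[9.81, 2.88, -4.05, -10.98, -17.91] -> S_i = 9.81 + -6.93*i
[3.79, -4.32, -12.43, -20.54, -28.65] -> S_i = 3.79 + -8.11*i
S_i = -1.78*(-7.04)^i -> [-1.78, 12.53, -88.22, 621.07, -4372.31]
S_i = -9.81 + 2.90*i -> [-9.81, -6.91, -4.01, -1.11, 1.79]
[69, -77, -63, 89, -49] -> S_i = Random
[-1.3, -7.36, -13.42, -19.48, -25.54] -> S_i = -1.30 + -6.06*i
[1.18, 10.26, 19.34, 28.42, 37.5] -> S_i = 1.18 + 9.08*i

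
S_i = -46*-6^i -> [-46, 276, -1656, 9936, -59616]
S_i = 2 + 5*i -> [2, 7, 12, 17, 22]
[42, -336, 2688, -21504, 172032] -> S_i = 42*-8^i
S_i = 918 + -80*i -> [918, 838, 758, 678, 598]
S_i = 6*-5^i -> [6, -30, 150, -750, 3750]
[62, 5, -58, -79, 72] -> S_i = Random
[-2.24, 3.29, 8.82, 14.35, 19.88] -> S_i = -2.24 + 5.53*i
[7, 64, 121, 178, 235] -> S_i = 7 + 57*i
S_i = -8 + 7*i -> [-8, -1, 6, 13, 20]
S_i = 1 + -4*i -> [1, -3, -7, -11, -15]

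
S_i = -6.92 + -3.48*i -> [-6.92, -10.4, -13.88, -17.36, -20.84]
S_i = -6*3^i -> [-6, -18, -54, -162, -486]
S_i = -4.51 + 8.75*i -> [-4.51, 4.24, 12.99, 21.74, 30.49]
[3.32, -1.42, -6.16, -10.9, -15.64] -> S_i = 3.32 + -4.74*i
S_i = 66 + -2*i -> [66, 64, 62, 60, 58]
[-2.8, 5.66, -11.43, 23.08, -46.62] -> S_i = -2.80*(-2.02)^i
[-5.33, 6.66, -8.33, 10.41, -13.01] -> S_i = -5.33*(-1.25)^i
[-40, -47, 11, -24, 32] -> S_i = Random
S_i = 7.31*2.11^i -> [7.31, 15.42, 32.54, 68.67, 144.89]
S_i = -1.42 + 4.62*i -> [-1.42, 3.2, 7.82, 12.44, 17.06]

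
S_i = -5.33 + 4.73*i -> [-5.33, -0.6, 4.13, 8.86, 13.59]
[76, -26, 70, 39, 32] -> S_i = Random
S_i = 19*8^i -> [19, 152, 1216, 9728, 77824]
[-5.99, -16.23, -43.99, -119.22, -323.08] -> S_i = -5.99*2.71^i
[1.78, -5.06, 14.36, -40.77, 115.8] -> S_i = 1.78*(-2.84)^i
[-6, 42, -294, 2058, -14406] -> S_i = -6*-7^i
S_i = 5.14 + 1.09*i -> [5.14, 6.23, 7.32, 8.41, 9.5]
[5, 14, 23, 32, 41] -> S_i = 5 + 9*i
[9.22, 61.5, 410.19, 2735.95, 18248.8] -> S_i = 9.22*6.67^i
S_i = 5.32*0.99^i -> [5.32, 5.27, 5.21, 5.16, 5.11]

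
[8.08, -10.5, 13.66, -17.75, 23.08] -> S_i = 8.08*(-1.30)^i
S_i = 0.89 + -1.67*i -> [0.89, -0.78, -2.45, -4.12, -5.79]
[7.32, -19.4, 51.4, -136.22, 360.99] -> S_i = 7.32*(-2.65)^i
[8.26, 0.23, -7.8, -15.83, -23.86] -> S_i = 8.26 + -8.03*i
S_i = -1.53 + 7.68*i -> [-1.53, 6.15, 13.83, 21.51, 29.19]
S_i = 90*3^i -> [90, 270, 810, 2430, 7290]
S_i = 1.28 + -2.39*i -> [1.28, -1.11, -3.5, -5.89, -8.28]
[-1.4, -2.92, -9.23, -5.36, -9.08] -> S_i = Random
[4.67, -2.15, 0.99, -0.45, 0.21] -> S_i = 4.67*(-0.46)^i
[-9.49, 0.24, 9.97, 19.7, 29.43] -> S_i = -9.49 + 9.73*i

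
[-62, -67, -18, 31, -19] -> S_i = Random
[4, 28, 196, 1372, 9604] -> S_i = 4*7^i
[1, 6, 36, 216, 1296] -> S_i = 1*6^i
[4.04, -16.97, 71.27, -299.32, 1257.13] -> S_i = 4.04*(-4.20)^i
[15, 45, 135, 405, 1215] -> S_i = 15*3^i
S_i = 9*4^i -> [9, 36, 144, 576, 2304]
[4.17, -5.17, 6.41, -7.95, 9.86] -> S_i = 4.17*(-1.24)^i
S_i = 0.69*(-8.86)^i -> [0.69, -6.11, 54.16, -479.9, 4251.91]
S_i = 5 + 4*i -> [5, 9, 13, 17, 21]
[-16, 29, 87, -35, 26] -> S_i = Random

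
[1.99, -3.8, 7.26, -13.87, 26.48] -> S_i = 1.99*(-1.91)^i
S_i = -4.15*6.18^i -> [-4.15, -25.65, -158.5, -979.52, -6053.44]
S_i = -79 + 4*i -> [-79, -75, -71, -67, -63]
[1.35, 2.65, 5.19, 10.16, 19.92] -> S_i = 1.35*1.96^i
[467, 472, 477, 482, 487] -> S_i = 467 + 5*i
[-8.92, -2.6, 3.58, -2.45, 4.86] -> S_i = Random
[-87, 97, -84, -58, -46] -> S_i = Random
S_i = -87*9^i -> [-87, -783, -7047, -63423, -570807]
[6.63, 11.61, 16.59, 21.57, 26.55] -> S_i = 6.63 + 4.98*i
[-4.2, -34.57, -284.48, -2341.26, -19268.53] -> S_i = -4.20*8.23^i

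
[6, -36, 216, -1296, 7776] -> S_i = 6*-6^i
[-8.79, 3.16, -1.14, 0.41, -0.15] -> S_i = -8.79*(-0.36)^i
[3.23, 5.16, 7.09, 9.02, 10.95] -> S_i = 3.23 + 1.93*i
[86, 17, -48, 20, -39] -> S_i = Random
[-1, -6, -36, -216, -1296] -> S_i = -1*6^i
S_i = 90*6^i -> [90, 540, 3240, 19440, 116640]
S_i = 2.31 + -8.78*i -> [2.31, -6.47, -15.25, -24.03, -32.81]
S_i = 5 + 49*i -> [5, 54, 103, 152, 201]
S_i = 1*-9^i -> [1, -9, 81, -729, 6561]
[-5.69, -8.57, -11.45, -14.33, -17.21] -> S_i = -5.69 + -2.88*i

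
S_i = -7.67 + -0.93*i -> [-7.67, -8.6, -9.53, -10.46, -11.39]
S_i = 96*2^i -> [96, 192, 384, 768, 1536]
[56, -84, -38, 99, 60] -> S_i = Random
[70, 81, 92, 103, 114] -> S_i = 70 + 11*i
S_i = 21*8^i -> [21, 168, 1344, 10752, 86016]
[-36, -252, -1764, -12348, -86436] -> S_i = -36*7^i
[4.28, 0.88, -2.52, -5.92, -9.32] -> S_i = 4.28 + -3.40*i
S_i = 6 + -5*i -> [6, 1, -4, -9, -14]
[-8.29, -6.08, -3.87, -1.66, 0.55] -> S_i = -8.29 + 2.21*i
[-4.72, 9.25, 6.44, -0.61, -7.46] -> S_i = Random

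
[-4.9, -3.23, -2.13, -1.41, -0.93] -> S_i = -4.90*0.66^i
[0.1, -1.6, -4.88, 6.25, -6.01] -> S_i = Random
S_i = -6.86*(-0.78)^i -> [-6.86, 5.35, -4.17, 3.26, -2.54]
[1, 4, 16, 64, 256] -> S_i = 1*4^i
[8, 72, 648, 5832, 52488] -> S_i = 8*9^i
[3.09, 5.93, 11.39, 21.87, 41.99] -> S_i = 3.09*1.92^i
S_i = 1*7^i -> [1, 7, 49, 343, 2401]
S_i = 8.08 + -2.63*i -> [8.08, 5.45, 2.82, 0.19, -2.44]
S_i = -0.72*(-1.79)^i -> [-0.72, 1.29, -2.31, 4.13, -7.39]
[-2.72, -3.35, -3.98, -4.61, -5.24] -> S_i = -2.72 + -0.63*i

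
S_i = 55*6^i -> [55, 330, 1980, 11880, 71280]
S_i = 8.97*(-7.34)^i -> [8.97, -65.84, 483.26, -3547.16, 26036.15]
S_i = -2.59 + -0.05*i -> [-2.59, -2.64, -2.69, -2.74, -2.79]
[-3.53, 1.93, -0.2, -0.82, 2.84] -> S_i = Random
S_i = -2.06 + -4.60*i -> [-2.06, -6.66, -11.26, -15.86, -20.46]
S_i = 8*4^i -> [8, 32, 128, 512, 2048]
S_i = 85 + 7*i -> [85, 92, 99, 106, 113]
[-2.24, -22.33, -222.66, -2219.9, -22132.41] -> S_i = -2.24*9.97^i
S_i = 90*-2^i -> [90, -180, 360, -720, 1440]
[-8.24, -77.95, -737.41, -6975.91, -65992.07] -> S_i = -8.24*9.46^i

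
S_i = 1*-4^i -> [1, -4, 16, -64, 256]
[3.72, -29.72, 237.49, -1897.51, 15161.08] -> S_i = 3.72*(-7.99)^i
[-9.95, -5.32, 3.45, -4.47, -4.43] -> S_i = Random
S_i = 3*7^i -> [3, 21, 147, 1029, 7203]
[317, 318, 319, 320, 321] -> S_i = 317 + 1*i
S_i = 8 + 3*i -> [8, 11, 14, 17, 20]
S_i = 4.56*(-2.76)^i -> [4.56, -12.59, 34.74, -95.87, 264.61]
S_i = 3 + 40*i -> [3, 43, 83, 123, 163]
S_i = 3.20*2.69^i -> [3.2, 8.61, 23.16, 62.29, 167.56]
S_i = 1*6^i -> [1, 6, 36, 216, 1296]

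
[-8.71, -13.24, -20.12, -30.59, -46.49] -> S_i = -8.71*1.52^i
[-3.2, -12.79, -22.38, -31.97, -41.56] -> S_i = -3.20 + -9.59*i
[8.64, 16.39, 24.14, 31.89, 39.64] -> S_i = 8.64 + 7.75*i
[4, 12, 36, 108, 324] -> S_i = 4*3^i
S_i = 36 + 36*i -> [36, 72, 108, 144, 180]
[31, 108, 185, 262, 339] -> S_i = 31 + 77*i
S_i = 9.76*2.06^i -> [9.76, 20.11, 41.42, 85.32, 175.76]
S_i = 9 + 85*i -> [9, 94, 179, 264, 349]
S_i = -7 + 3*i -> [-7, -4, -1, 2, 5]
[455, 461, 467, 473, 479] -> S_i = 455 + 6*i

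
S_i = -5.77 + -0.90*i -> [-5.77, -6.67, -7.57, -8.47, -9.37]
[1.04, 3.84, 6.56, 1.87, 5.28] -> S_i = Random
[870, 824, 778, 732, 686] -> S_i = 870 + -46*i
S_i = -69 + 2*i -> [-69, -67, -65, -63, -61]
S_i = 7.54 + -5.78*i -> [7.54, 1.76, -4.02, -9.8, -15.58]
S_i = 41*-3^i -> [41, -123, 369, -1107, 3321]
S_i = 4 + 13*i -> [4, 17, 30, 43, 56]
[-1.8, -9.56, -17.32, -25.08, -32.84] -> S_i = -1.80 + -7.76*i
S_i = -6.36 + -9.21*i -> [-6.36, -15.57, -24.78, -33.99, -43.2]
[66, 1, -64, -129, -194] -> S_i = 66 + -65*i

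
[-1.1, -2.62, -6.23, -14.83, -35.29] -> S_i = -1.10*2.38^i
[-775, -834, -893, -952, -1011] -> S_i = -775 + -59*i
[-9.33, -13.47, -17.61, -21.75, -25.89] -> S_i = -9.33 + -4.14*i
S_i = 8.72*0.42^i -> [8.72, 3.66, 1.54, 0.65, 0.27]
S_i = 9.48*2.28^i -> [9.48, 21.61, 49.28, 112.36, 256.18]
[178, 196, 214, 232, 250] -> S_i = 178 + 18*i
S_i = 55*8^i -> [55, 440, 3520, 28160, 225280]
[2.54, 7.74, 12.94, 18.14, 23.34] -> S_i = 2.54 + 5.20*i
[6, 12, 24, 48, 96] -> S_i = 6*2^i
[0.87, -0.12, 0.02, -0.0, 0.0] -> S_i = 0.87*(-0.14)^i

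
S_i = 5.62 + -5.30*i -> [5.62, 0.32, -4.98, -10.28, -15.58]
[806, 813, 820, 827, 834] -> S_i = 806 + 7*i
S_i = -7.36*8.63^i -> [-7.36, -63.52, -548.15, -4730.53, -40824.51]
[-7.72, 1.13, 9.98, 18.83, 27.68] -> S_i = -7.72 + 8.85*i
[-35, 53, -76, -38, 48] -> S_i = Random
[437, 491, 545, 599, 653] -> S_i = 437 + 54*i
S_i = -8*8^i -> [-8, -64, -512, -4096, -32768]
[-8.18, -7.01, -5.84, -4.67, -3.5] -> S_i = -8.18 + 1.17*i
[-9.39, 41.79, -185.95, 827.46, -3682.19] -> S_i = -9.39*(-4.45)^i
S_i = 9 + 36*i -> [9, 45, 81, 117, 153]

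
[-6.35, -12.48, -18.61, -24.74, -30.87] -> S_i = -6.35 + -6.13*i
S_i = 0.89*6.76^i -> [0.89, 6.02, 40.67, 274.94, 1858.56]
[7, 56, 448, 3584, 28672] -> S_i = 7*8^i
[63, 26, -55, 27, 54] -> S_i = Random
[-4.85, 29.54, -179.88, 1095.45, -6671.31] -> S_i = -4.85*(-6.09)^i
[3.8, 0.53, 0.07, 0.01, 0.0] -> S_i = 3.80*0.14^i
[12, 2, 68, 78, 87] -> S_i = Random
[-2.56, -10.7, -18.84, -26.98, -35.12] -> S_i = -2.56 + -8.14*i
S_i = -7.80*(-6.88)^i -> [-7.8, 53.66, -369.21, 2540.15, -17476.25]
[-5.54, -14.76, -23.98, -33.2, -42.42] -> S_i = -5.54 + -9.22*i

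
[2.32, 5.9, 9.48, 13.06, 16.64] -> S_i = 2.32 + 3.58*i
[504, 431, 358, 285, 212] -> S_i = 504 + -73*i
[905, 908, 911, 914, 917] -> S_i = 905 + 3*i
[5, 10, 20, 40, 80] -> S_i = 5*2^i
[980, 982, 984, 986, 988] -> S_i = 980 + 2*i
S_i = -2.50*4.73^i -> [-2.5, -11.82, -55.93, -264.56, -1251.37]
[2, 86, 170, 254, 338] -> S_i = 2 + 84*i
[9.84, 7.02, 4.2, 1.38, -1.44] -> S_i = 9.84 + -2.82*i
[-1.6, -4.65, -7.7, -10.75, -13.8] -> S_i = -1.60 + -3.05*i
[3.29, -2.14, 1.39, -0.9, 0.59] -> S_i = 3.29*(-0.65)^i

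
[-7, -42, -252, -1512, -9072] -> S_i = -7*6^i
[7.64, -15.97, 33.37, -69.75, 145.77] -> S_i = 7.64*(-2.09)^i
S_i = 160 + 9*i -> [160, 169, 178, 187, 196]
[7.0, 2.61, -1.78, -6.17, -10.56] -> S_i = 7.00 + -4.39*i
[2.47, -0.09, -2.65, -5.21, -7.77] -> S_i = 2.47 + -2.56*i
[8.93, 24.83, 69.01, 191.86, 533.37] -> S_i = 8.93*2.78^i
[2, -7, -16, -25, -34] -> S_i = 2 + -9*i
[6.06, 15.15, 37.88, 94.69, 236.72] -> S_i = 6.06*2.50^i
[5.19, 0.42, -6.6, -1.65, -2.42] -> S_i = Random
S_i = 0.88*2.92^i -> [0.88, 2.57, 7.5, 21.91, 63.98]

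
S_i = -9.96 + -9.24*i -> [-9.96, -19.2, -28.44, -37.68, -46.92]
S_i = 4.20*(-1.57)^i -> [4.2, -6.59, 10.35, -16.25, 25.52]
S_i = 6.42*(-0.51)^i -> [6.42, -3.27, 1.67, -0.85, 0.43]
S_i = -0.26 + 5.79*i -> [-0.26, 5.53, 11.32, 17.11, 22.9]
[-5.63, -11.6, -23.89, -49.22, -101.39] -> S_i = -5.63*2.06^i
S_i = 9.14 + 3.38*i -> [9.14, 12.52, 15.9, 19.28, 22.66]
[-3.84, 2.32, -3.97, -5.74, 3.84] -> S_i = Random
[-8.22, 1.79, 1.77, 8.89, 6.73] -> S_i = Random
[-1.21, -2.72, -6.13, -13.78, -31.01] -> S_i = -1.21*2.25^i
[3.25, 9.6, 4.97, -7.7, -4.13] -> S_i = Random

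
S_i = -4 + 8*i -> [-4, 4, 12, 20, 28]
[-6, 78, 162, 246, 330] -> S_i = -6 + 84*i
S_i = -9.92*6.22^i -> [-9.92, -61.7, -383.79, -2387.17, -14848.18]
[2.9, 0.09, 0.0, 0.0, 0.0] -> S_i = 2.90*0.03^i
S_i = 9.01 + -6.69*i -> [9.01, 2.32, -4.37, -11.06, -17.75]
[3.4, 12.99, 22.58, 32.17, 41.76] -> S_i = 3.40 + 9.59*i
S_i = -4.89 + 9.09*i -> [-4.89, 4.2, 13.29, 22.38, 31.47]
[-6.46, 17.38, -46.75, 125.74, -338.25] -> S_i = -6.46*(-2.69)^i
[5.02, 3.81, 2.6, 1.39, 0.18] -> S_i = 5.02 + -1.21*i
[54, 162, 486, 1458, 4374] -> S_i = 54*3^i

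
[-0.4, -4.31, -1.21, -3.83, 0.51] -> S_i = Random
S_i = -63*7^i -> [-63, -441, -3087, -21609, -151263]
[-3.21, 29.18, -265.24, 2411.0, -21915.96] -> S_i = -3.21*(-9.09)^i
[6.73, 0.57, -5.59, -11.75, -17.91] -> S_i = 6.73 + -6.16*i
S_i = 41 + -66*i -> [41, -25, -91, -157, -223]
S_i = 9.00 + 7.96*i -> [9.0, 16.96, 24.92, 32.88, 40.84]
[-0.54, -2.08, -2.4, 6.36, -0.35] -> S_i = Random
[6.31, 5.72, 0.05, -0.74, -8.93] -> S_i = Random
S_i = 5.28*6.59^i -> [5.28, 34.8, 229.3, 1511.09, 9958.08]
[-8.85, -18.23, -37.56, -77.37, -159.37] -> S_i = -8.85*2.06^i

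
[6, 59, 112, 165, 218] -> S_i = 6 + 53*i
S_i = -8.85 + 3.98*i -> [-8.85, -4.87, -0.89, 3.09, 7.07]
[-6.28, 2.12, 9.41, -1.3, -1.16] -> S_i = Random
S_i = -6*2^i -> [-6, -12, -24, -48, -96]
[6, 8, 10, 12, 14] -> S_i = 6 + 2*i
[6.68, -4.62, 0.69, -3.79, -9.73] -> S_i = Random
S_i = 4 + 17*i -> [4, 21, 38, 55, 72]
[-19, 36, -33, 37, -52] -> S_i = Random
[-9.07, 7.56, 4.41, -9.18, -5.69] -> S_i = Random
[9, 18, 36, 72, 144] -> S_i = 9*2^i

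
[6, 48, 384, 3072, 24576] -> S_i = 6*8^i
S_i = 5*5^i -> [5, 25, 125, 625, 3125]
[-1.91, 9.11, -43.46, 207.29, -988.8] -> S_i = -1.91*(-4.77)^i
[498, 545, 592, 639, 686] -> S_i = 498 + 47*i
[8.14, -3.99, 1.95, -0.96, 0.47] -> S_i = 8.14*(-0.49)^i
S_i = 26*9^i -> [26, 234, 2106, 18954, 170586]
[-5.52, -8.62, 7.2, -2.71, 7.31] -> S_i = Random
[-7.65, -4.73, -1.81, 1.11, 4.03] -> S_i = -7.65 + 2.92*i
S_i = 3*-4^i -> [3, -12, 48, -192, 768]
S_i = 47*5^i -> [47, 235, 1175, 5875, 29375]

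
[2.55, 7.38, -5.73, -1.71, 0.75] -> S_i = Random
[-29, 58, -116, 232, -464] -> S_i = -29*-2^i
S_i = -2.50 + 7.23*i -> [-2.5, 4.73, 11.96, 19.19, 26.42]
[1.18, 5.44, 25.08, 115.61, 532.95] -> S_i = 1.18*4.61^i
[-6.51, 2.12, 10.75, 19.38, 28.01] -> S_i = -6.51 + 8.63*i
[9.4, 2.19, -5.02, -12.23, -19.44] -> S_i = 9.40 + -7.21*i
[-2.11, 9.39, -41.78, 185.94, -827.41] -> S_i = -2.11*(-4.45)^i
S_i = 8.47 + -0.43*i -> [8.47, 8.04, 7.61, 7.18, 6.75]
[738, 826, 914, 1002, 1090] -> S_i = 738 + 88*i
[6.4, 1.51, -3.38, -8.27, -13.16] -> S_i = 6.40 + -4.89*i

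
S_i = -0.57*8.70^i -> [-0.57, -4.96, -43.14, -375.35, -3265.52]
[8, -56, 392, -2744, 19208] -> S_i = 8*-7^i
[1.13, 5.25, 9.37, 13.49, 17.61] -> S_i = 1.13 + 4.12*i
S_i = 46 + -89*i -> [46, -43, -132, -221, -310]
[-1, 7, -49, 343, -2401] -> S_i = -1*-7^i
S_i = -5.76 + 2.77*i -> [-5.76, -2.99, -0.22, 2.55, 5.32]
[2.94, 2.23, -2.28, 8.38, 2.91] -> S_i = Random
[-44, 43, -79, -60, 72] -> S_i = Random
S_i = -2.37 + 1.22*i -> [-2.37, -1.15, 0.07, 1.29, 2.51]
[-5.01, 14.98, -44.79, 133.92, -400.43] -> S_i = -5.01*(-2.99)^i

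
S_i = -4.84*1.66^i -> [-4.84, -8.03, -13.34, -22.14, -36.75]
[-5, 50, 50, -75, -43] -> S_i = Random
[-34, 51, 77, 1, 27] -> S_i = Random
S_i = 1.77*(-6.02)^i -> [1.77, -10.66, 64.15, -386.16, 2324.66]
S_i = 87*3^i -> [87, 261, 783, 2349, 7047]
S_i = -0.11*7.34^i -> [-0.11, -0.81, -5.93, -43.5, -319.28]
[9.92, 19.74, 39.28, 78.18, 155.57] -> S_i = 9.92*1.99^i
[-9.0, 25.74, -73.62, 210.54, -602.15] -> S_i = -9.00*(-2.86)^i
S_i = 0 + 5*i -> [0, 5, 10, 15, 20]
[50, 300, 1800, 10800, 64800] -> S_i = 50*6^i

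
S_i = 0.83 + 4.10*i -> [0.83, 4.93, 9.03, 13.13, 17.23]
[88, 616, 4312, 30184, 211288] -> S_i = 88*7^i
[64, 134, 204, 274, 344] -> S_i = 64 + 70*i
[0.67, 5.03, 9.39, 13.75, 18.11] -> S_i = 0.67 + 4.36*i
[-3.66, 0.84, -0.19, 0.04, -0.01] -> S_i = -3.66*(-0.23)^i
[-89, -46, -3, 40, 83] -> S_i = -89 + 43*i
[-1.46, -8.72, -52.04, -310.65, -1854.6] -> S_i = -1.46*5.97^i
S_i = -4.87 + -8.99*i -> [-4.87, -13.86, -22.85, -31.84, -40.83]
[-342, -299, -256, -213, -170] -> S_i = -342 + 43*i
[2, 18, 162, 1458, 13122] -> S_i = 2*9^i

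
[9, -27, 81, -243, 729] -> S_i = 9*-3^i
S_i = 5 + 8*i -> [5, 13, 21, 29, 37]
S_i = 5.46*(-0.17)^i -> [5.46, -0.93, 0.16, -0.03, 0.0]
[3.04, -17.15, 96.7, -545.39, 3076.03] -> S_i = 3.04*(-5.64)^i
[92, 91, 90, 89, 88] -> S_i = 92 + -1*i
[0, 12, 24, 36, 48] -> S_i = 0 + 12*i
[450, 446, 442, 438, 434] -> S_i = 450 + -4*i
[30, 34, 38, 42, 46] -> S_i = 30 + 4*i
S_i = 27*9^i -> [27, 243, 2187, 19683, 177147]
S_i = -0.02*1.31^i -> [-0.02, -0.03, -0.03, -0.04, -0.06]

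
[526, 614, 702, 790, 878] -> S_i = 526 + 88*i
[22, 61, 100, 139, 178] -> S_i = 22 + 39*i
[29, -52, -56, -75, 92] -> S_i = Random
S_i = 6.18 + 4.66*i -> [6.18, 10.84, 15.5, 20.16, 24.82]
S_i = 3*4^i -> [3, 12, 48, 192, 768]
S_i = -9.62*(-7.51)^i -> [-9.62, 72.25, -542.57, 4074.69, -30600.94]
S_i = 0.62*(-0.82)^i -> [0.62, -0.51, 0.42, -0.34, 0.28]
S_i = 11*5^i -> [11, 55, 275, 1375, 6875]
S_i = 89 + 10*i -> [89, 99, 109, 119, 129]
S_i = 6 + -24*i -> [6, -18, -42, -66, -90]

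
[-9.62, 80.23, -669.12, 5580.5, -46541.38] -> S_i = -9.62*(-8.34)^i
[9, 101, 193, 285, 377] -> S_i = 9 + 92*i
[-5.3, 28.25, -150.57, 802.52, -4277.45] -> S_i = -5.30*(-5.33)^i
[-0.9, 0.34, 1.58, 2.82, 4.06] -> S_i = -0.90 + 1.24*i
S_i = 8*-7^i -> [8, -56, 392, -2744, 19208]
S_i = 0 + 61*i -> [0, 61, 122, 183, 244]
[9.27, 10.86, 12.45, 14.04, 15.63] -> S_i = 9.27 + 1.59*i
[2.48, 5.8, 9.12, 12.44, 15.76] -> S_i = 2.48 + 3.32*i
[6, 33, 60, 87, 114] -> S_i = 6 + 27*i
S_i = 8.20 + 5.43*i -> [8.2, 13.63, 19.06, 24.49, 29.92]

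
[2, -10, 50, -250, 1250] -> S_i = 2*-5^i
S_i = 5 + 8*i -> [5, 13, 21, 29, 37]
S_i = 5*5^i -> [5, 25, 125, 625, 3125]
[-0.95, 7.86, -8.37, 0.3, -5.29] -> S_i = Random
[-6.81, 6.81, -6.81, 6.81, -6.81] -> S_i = -6.81*(-1.00)^i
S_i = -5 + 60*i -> [-5, 55, 115, 175, 235]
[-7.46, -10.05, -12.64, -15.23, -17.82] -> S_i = -7.46 + -2.59*i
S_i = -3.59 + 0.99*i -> [-3.59, -2.6, -1.61, -0.62, 0.37]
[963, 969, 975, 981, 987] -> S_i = 963 + 6*i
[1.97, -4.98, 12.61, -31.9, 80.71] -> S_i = 1.97*(-2.53)^i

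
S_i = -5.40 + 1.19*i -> [-5.4, -4.21, -3.02, -1.83, -0.64]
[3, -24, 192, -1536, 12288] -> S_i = 3*-8^i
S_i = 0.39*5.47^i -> [0.39, 2.13, 11.67, 63.83, 349.15]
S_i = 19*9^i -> [19, 171, 1539, 13851, 124659]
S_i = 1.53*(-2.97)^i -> [1.53, -4.54, 13.5, -40.08, 119.05]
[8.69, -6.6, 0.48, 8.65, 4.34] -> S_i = Random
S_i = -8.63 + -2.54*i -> [-8.63, -11.17, -13.71, -16.25, -18.79]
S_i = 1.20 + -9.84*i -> [1.2, -8.64, -18.48, -28.32, -38.16]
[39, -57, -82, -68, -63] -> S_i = Random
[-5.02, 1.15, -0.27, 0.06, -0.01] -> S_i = -5.02*(-0.23)^i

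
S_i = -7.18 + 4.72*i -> [-7.18, -2.46, 2.26, 6.98, 11.7]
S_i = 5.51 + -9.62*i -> [5.51, -4.11, -13.73, -23.35, -32.97]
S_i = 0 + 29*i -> [0, 29, 58, 87, 116]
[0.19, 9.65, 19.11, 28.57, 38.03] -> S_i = 0.19 + 9.46*i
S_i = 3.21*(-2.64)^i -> [3.21, -8.47, 22.37, -59.06, 155.93]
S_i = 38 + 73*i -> [38, 111, 184, 257, 330]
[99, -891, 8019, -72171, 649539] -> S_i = 99*-9^i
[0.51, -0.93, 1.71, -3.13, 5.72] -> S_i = 0.51*(-1.83)^i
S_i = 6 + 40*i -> [6, 46, 86, 126, 166]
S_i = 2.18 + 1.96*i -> [2.18, 4.14, 6.1, 8.06, 10.02]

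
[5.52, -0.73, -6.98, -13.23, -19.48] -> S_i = 5.52 + -6.25*i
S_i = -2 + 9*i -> [-2, 7, 16, 25, 34]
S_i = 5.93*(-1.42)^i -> [5.93, -8.42, 11.96, -16.98, 24.11]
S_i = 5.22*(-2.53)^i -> [5.22, -13.21, 33.41, -84.53, 213.87]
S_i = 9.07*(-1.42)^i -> [9.07, -12.88, 18.29, -25.97, 36.88]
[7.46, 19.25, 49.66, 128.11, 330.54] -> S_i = 7.46*2.58^i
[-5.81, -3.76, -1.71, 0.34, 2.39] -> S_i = -5.81 + 2.05*i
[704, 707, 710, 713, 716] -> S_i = 704 + 3*i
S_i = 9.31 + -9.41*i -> [9.31, -0.1, -9.51, -18.92, -28.33]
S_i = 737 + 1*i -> [737, 738, 739, 740, 741]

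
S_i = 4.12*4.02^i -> [4.12, 16.56, 66.58, 267.66, 1075.97]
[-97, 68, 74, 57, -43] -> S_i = Random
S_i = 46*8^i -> [46, 368, 2944, 23552, 188416]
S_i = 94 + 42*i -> [94, 136, 178, 220, 262]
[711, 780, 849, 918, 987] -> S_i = 711 + 69*i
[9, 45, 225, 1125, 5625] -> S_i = 9*5^i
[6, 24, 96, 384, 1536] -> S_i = 6*4^i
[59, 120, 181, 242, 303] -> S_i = 59 + 61*i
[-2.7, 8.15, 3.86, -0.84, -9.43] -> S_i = Random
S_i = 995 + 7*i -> [995, 1002, 1009, 1016, 1023]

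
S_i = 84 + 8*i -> [84, 92, 100, 108, 116]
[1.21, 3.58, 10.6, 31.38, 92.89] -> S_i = 1.21*2.96^i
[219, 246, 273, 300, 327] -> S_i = 219 + 27*i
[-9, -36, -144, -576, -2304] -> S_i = -9*4^i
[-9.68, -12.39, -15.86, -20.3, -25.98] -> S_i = -9.68*1.28^i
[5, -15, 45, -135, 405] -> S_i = 5*-3^i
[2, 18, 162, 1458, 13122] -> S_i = 2*9^i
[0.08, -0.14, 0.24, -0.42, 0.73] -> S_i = 0.08*(-1.74)^i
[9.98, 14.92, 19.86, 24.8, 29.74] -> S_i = 9.98 + 4.94*i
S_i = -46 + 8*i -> [-46, -38, -30, -22, -14]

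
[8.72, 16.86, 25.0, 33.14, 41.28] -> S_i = 8.72 + 8.14*i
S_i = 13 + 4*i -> [13, 17, 21, 25, 29]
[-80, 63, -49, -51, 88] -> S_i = Random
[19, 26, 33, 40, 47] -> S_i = 19 + 7*i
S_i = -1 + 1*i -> [-1, 0, 1, 2, 3]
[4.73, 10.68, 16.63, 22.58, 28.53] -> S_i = 4.73 + 5.95*i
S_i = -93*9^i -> [-93, -837, -7533, -67797, -610173]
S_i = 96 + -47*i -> [96, 49, 2, -45, -92]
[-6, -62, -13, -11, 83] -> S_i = Random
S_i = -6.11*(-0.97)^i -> [-6.11, 5.93, -5.75, 5.58, -5.41]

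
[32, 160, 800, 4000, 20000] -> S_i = 32*5^i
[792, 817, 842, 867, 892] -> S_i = 792 + 25*i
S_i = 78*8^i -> [78, 624, 4992, 39936, 319488]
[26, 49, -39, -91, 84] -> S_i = Random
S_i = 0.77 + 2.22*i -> [0.77, 2.99, 5.21, 7.43, 9.65]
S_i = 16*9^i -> [16, 144, 1296, 11664, 104976]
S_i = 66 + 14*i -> [66, 80, 94, 108, 122]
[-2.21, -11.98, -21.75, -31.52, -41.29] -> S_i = -2.21 + -9.77*i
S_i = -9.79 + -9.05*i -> [-9.79, -18.84, -27.89, -36.94, -45.99]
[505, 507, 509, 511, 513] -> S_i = 505 + 2*i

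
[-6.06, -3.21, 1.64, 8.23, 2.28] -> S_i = Random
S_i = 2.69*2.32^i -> [2.69, 6.24, 14.48, 33.59, 77.93]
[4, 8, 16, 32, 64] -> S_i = 4*2^i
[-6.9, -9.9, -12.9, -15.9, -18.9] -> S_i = -6.90 + -3.00*i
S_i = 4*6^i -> [4, 24, 144, 864, 5184]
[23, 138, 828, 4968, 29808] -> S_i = 23*6^i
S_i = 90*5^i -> [90, 450, 2250, 11250, 56250]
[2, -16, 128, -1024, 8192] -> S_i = 2*-8^i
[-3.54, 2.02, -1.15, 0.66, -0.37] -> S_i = -3.54*(-0.57)^i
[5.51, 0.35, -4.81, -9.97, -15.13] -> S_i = 5.51 + -5.16*i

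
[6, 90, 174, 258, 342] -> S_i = 6 + 84*i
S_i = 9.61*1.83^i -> [9.61, 17.59, 32.18, 58.89, 107.78]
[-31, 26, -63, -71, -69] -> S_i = Random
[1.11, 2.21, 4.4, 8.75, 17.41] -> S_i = 1.11*1.99^i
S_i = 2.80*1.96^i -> [2.8, 5.49, 10.76, 21.08, 41.32]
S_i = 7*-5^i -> [7, -35, 175, -875, 4375]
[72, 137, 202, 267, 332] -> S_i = 72 + 65*i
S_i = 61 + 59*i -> [61, 120, 179, 238, 297]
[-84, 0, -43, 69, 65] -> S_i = Random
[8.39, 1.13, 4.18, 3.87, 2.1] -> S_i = Random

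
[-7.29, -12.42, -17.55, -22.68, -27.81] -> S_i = -7.29 + -5.13*i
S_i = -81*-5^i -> [-81, 405, -2025, 10125, -50625]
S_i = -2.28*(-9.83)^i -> [-2.28, 22.41, -220.31, 2165.69, -21288.69]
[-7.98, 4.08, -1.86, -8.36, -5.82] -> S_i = Random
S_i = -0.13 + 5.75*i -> [-0.13, 5.62, 11.37, 17.12, 22.87]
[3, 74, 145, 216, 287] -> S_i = 3 + 71*i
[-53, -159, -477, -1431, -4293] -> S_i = -53*3^i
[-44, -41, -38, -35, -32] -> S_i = -44 + 3*i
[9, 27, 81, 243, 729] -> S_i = 9*3^i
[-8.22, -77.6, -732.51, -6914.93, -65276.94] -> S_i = -8.22*9.44^i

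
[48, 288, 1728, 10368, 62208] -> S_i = 48*6^i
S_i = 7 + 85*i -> [7, 92, 177, 262, 347]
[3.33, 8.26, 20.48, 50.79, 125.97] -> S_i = 3.33*2.48^i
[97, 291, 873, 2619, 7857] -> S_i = 97*3^i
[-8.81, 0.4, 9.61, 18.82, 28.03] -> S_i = -8.81 + 9.21*i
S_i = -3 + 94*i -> [-3, 91, 185, 279, 373]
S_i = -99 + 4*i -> [-99, -95, -91, -87, -83]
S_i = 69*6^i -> [69, 414, 2484, 14904, 89424]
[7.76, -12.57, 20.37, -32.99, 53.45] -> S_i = 7.76*(-1.62)^i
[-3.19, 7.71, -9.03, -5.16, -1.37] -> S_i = Random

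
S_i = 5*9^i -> [5, 45, 405, 3645, 32805]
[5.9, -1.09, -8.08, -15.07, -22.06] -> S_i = 5.90 + -6.99*i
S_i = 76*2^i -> [76, 152, 304, 608, 1216]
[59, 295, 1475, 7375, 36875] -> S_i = 59*5^i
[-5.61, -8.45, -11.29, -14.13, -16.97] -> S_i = -5.61 + -2.84*i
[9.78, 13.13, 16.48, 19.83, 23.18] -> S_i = 9.78 + 3.35*i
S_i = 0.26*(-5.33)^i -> [0.26, -1.39, 7.39, -39.37, 209.84]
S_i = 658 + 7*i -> [658, 665, 672, 679, 686]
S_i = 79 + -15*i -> [79, 64, 49, 34, 19]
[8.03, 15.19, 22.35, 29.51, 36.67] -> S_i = 8.03 + 7.16*i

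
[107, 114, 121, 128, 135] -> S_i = 107 + 7*i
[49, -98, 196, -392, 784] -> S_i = 49*-2^i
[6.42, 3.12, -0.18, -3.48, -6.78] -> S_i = 6.42 + -3.30*i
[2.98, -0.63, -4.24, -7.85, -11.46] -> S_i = 2.98 + -3.61*i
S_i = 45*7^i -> [45, 315, 2205, 15435, 108045]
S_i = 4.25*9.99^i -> [4.25, 42.46, 424.15, 4237.26, 42330.25]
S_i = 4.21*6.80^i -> [4.21, 28.63, 194.67, 1323.76, 9001.56]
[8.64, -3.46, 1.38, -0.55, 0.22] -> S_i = 8.64*(-0.40)^i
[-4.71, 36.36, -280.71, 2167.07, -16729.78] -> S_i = -4.71*(-7.72)^i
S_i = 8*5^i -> [8, 40, 200, 1000, 5000]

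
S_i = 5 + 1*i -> [5, 6, 7, 8, 9]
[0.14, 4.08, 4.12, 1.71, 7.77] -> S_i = Random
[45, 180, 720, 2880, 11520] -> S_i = 45*4^i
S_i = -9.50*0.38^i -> [-9.5, -3.61, -1.37, -0.52, -0.2]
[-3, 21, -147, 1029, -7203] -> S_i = -3*-7^i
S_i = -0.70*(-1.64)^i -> [-0.7, 1.15, -1.88, 3.09, -5.06]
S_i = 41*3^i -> [41, 123, 369, 1107, 3321]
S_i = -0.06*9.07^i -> [-0.06, -0.54, -4.94, -44.77, -406.05]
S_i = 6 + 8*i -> [6, 14, 22, 30, 38]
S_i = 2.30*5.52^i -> [2.3, 12.7, 70.08, 386.85, 2135.42]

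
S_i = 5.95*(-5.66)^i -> [5.95, -33.68, 190.61, -1078.86, 6106.36]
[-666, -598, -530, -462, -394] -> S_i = -666 + 68*i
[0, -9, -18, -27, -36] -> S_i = 0 + -9*i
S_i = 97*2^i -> [97, 194, 388, 776, 1552]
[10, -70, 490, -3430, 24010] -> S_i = 10*-7^i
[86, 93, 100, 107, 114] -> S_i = 86 + 7*i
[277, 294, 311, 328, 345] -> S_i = 277 + 17*i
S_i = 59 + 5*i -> [59, 64, 69, 74, 79]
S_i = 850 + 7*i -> [850, 857, 864, 871, 878]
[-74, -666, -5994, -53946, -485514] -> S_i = -74*9^i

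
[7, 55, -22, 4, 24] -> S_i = Random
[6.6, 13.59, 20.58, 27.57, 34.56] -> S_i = 6.60 + 6.99*i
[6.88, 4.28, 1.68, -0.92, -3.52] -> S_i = 6.88 + -2.60*i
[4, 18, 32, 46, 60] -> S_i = 4 + 14*i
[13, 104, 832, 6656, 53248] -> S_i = 13*8^i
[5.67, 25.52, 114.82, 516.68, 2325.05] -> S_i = 5.67*4.50^i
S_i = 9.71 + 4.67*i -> [9.71, 14.38, 19.05, 23.72, 28.39]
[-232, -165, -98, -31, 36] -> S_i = -232 + 67*i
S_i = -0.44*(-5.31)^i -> [-0.44, 2.34, -12.41, 65.88, -349.81]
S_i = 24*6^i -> [24, 144, 864, 5184, 31104]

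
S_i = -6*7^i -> [-6, -42, -294, -2058, -14406]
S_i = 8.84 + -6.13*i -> [8.84, 2.71, -3.42, -9.55, -15.68]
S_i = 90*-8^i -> [90, -720, 5760, -46080, 368640]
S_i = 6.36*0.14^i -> [6.36, 0.89, 0.12, 0.02, 0.0]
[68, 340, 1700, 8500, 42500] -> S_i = 68*5^i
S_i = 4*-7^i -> [4, -28, 196, -1372, 9604]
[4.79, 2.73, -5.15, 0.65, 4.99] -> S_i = Random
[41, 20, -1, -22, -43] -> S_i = 41 + -21*i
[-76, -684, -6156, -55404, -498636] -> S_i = -76*9^i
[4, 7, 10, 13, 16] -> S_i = 4 + 3*i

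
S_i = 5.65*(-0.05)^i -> [5.65, -0.28, 0.01, -0.0, 0.0]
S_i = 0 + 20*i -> [0, 20, 40, 60, 80]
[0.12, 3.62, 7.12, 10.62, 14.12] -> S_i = 0.12 + 3.50*i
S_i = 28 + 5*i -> [28, 33, 38, 43, 48]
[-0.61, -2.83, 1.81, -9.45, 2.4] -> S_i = Random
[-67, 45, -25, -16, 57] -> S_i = Random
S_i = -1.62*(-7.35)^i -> [-1.62, 11.91, -87.52, 643.25, -4727.86]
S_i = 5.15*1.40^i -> [5.15, 7.21, 10.09, 14.13, 19.78]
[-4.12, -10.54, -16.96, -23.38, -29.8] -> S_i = -4.12 + -6.42*i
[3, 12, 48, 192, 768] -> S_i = 3*4^i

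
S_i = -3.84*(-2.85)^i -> [-3.84, 10.94, -31.19, 88.89, -253.34]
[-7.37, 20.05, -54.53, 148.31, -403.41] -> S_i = -7.37*(-2.72)^i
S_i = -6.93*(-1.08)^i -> [-6.93, 7.48, -8.08, 8.73, -9.43]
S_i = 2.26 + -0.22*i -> [2.26, 2.04, 1.82, 1.6, 1.38]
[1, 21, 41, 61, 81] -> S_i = 1 + 20*i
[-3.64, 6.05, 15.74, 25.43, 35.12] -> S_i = -3.64 + 9.69*i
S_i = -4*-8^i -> [-4, 32, -256, 2048, -16384]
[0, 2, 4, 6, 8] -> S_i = 0 + 2*i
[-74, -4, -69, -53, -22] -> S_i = Random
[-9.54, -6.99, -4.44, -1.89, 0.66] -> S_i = -9.54 + 2.55*i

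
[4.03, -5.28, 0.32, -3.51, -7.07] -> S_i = Random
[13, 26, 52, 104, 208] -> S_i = 13*2^i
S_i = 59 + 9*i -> [59, 68, 77, 86, 95]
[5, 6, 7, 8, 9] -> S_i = 5 + 1*i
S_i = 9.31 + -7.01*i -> [9.31, 2.3, -4.71, -11.72, -18.73]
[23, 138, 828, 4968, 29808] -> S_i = 23*6^i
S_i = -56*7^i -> [-56, -392, -2744, -19208, -134456]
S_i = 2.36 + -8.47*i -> [2.36, -6.11, -14.58, -23.05, -31.52]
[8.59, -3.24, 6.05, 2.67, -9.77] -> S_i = Random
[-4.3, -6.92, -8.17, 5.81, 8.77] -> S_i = Random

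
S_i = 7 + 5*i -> [7, 12, 17, 22, 27]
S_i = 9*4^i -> [9, 36, 144, 576, 2304]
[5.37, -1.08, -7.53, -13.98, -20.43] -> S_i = 5.37 + -6.45*i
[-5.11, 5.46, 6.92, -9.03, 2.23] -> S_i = Random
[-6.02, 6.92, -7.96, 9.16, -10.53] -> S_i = -6.02*(-1.15)^i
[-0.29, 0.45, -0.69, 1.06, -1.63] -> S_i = -0.29*(-1.54)^i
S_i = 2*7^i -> [2, 14, 98, 686, 4802]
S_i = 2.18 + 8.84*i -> [2.18, 11.02, 19.86, 28.7, 37.54]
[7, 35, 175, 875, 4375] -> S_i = 7*5^i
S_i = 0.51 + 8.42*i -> [0.51, 8.93, 17.35, 25.77, 34.19]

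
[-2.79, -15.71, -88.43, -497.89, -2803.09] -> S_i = -2.79*5.63^i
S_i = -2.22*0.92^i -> [-2.22, -2.04, -1.88, -1.73, -1.59]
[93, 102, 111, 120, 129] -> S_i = 93 + 9*i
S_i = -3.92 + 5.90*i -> [-3.92, 1.98, 7.88, 13.78, 19.68]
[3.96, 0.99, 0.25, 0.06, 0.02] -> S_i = 3.96*0.25^i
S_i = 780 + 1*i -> [780, 781, 782, 783, 784]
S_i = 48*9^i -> [48, 432, 3888, 34992, 314928]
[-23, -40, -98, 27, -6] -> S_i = Random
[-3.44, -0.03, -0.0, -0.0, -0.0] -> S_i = -3.44*0.01^i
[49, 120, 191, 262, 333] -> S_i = 49 + 71*i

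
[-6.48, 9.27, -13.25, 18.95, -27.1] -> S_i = -6.48*(-1.43)^i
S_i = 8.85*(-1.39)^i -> [8.85, -12.3, 17.1, -23.77, 33.04]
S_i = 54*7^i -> [54, 378, 2646, 18522, 129654]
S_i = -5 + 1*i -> [-5, -4, -3, -2, -1]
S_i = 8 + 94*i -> [8, 102, 196, 290, 384]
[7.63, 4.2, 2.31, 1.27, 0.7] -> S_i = 7.63*0.55^i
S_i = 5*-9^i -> [5, -45, 405, -3645, 32805]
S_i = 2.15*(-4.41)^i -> [2.15, -9.48, 41.81, -184.4, 813.19]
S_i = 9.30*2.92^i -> [9.3, 27.16, 79.3, 231.54, 676.11]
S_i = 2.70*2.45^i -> [2.7, 6.62, 16.21, 39.71, 97.28]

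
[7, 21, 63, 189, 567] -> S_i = 7*3^i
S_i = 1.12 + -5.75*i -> [1.12, -4.63, -10.38, -16.13, -21.88]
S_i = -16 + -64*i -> [-16, -80, -144, -208, -272]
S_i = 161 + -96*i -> [161, 65, -31, -127, -223]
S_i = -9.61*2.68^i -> [-9.61, -25.75, -69.02, -184.98, -495.75]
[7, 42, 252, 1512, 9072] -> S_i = 7*6^i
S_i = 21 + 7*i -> [21, 28, 35, 42, 49]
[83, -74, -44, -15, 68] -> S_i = Random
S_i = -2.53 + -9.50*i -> [-2.53, -12.03, -21.53, -31.03, -40.53]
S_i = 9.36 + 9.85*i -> [9.36, 19.21, 29.06, 38.91, 48.76]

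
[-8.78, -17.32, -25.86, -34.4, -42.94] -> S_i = -8.78 + -8.54*i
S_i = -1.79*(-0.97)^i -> [-1.79, 1.74, -1.68, 1.63, -1.58]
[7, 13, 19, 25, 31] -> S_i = 7 + 6*i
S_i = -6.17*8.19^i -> [-6.17, -50.53, -413.86, -3389.51, -27760.08]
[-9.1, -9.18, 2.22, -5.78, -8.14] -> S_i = Random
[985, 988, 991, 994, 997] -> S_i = 985 + 3*i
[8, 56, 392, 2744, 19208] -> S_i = 8*7^i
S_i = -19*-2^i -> [-19, 38, -76, 152, -304]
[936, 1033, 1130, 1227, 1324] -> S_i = 936 + 97*i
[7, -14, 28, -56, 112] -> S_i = 7*-2^i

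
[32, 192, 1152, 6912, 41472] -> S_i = 32*6^i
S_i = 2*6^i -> [2, 12, 72, 432, 2592]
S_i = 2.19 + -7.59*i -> [2.19, -5.4, -12.99, -20.58, -28.17]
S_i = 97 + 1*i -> [97, 98, 99, 100, 101]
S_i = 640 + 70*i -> [640, 710, 780, 850, 920]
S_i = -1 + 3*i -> [-1, 2, 5, 8, 11]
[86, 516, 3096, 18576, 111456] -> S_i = 86*6^i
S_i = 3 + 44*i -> [3, 47, 91, 135, 179]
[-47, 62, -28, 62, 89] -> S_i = Random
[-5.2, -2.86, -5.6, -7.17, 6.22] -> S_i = Random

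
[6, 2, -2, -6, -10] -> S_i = 6 + -4*i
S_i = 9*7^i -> [9, 63, 441, 3087, 21609]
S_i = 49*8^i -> [49, 392, 3136, 25088, 200704]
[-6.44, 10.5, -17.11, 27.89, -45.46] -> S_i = -6.44*(-1.63)^i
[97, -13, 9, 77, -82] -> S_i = Random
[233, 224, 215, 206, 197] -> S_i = 233 + -9*i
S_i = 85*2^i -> [85, 170, 340, 680, 1360]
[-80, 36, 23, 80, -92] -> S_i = Random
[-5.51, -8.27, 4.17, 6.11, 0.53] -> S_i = Random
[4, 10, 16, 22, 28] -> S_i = 4 + 6*i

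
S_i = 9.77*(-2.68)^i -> [9.77, -26.18, 70.17, -188.06, 504.0]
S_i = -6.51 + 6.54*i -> [-6.51, 0.03, 6.57, 13.11, 19.65]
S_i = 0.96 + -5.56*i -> [0.96, -4.6, -10.16, -15.72, -21.28]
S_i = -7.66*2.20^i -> [-7.66, -16.85, -37.07, -81.56, -179.44]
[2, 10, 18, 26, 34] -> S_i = 2 + 8*i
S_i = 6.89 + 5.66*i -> [6.89, 12.55, 18.21, 23.87, 29.53]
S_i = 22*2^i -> [22, 44, 88, 176, 352]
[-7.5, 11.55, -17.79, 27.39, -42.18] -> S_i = -7.50*(-1.54)^i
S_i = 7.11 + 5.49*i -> [7.11, 12.6, 18.09, 23.58, 29.07]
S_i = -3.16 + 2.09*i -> [-3.16, -1.07, 1.02, 3.11, 5.2]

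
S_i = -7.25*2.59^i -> [-7.25, -18.78, -48.63, -125.96, -326.24]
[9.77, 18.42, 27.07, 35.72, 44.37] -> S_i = 9.77 + 8.65*i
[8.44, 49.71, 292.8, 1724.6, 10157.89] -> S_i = 8.44*5.89^i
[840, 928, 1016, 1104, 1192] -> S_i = 840 + 88*i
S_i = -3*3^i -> [-3, -9, -27, -81, -243]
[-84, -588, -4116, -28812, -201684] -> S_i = -84*7^i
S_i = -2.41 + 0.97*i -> [-2.41, -1.44, -0.47, 0.5, 1.47]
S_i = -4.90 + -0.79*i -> [-4.9, -5.69, -6.48, -7.27, -8.06]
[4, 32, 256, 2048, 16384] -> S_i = 4*8^i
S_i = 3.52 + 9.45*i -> [3.52, 12.97, 22.42, 31.87, 41.32]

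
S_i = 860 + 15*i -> [860, 875, 890, 905, 920]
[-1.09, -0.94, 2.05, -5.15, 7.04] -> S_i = Random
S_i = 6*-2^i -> [6, -12, 24, -48, 96]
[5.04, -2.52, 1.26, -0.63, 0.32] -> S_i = 5.04*(-0.50)^i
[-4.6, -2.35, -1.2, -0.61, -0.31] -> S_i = -4.60*0.51^i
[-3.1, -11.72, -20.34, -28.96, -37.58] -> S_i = -3.10 + -8.62*i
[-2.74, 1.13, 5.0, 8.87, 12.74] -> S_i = -2.74 + 3.87*i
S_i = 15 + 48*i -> [15, 63, 111, 159, 207]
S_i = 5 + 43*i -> [5, 48, 91, 134, 177]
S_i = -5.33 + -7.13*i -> [-5.33, -12.46, -19.59, -26.72, -33.85]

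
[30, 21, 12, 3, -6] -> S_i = 30 + -9*i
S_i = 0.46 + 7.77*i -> [0.46, 8.23, 16.0, 23.77, 31.54]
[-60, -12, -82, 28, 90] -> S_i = Random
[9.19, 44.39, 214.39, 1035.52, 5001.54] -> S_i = 9.19*4.83^i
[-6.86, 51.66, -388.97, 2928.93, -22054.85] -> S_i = -6.86*(-7.53)^i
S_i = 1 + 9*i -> [1, 10, 19, 28, 37]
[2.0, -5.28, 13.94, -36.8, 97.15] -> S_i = 2.00*(-2.64)^i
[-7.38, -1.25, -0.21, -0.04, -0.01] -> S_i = -7.38*0.17^i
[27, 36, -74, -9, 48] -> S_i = Random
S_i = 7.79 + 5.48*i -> [7.79, 13.27, 18.75, 24.23, 29.71]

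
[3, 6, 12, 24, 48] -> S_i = 3*2^i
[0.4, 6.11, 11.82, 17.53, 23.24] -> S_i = 0.40 + 5.71*i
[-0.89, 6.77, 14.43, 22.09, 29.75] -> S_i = -0.89 + 7.66*i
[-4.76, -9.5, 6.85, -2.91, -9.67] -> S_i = Random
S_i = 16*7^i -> [16, 112, 784, 5488, 38416]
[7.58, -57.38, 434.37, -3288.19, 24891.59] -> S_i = 7.58*(-7.57)^i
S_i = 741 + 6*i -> [741, 747, 753, 759, 765]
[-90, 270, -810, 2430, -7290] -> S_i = -90*-3^i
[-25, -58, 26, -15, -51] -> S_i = Random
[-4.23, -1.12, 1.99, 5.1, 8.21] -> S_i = -4.23 + 3.11*i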